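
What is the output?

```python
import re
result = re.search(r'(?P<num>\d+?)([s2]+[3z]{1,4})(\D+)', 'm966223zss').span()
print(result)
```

(1, 10)

This matches one or more of a digit (lazy) (captured as 'num'); then one or more of one of [s2], then 1 to 4 of one of [3z] (captured); then one or more of a non-digit (captured).
`re.search` tries every starting position until one works.
The match spans [1:10] → '966223zss'.
Captured: group 1 = '966', group 2 = '223z', group 3 = 'ss'.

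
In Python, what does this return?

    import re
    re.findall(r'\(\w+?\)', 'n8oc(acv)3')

['(acv)']

Scanning left to right: at [4:9] → '(acv)'.
No capturing groups, so `findall` returns the 1 full match string.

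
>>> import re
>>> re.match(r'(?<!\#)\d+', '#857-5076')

`re.match` won't scan ahead — the pattern has to work from the very first character.
Here the pattern fails at index 0, so the call returns None.

None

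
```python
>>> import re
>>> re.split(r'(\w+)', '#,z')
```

The pattern matches one or more of a word character (captured).
Matches to split on: at [2:3] → 'z'.
The group in the pattern means `split` returns the separators' captures alongside the pieces.

['#,', 'z', '']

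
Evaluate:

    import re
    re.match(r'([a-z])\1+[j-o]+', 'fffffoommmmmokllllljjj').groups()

The match spans [0:22] → 'fffffoommmmmokllllljjj'.
Captured: group 1 = 'f'.

('f',)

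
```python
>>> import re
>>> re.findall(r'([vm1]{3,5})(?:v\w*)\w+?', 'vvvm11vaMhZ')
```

['vvm11']

Pattern: 3 to 5 of one of [vm1] (captured); then the literal 'v', then zero or more of a word character (non-capturing group); then one or more of a word character (lazy).
Matches: at [1:11] match 'vvm11vaMhZ', group 1 = 'vvm11'.
`findall` collects group 1 from the one match (1 total).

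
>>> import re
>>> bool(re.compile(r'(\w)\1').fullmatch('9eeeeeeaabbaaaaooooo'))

False

`re.fullmatch` requires the pattern to consume the entire string.
Here the string isn't matched end-to-end, so the call returns None, and `bool(None)` is False.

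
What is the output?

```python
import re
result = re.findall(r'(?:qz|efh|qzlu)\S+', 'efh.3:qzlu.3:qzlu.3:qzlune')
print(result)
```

Matches: at [0:26] → 'efh.3:qzlu.3:qzlu.3:qzlune'.
With no groups in the pattern, `findall` gives back each whole match — 1 here.

['efh.3:qzlu.3:qzlu.3:qzlune']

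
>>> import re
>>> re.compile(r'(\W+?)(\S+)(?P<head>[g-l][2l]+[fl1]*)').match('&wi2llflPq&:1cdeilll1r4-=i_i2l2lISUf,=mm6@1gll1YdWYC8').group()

The pattern matches one or more of a non-word character (lazy) (captured); then one or more of a non-whitespace character (captured); then a character in [g-l], then one or more of one of [2l], then zero or more of one of [fl1] (captured as 'head').
`re.match` only tries the pattern at the start of the string.
The match spans [0:47] → '&wi2llflPq&:1cdeilll1r4-=i_i2l2lISUf,=mm6@1gll1'.
Captured: group 1 = '&', group 2 = 'wi2llflPq&:1cdeilll1r4-=i_i2l2lISUf,=mm6@1g', group 3 = 'll1'.

'&wi2llflPq&:1cdeilll1r4-=i_i2l2lISUf,=mm6@1gll1'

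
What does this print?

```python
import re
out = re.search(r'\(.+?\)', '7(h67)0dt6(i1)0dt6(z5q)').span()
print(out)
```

(1, 6)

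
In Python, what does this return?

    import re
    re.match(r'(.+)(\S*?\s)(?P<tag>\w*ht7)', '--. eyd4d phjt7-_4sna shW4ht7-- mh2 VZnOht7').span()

(0, 43)

`re.match` only tries the pattern at the start of the string.
The match spans [0:43] → '--. eyd4d phjt7-_4sna shW4ht7-- mh2 VZnOht7'.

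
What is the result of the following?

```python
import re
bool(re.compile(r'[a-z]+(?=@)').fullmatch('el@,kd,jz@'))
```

False

The lookaround is zero-width — it requires the adjacent text to match without consuming it, so the asserted text isn't part of the match.
`re.fullmatch` is like wrapping the pattern in `^…$` (in single-line mode).
Here there's no way to consume every character, so the call returns None, and `bool(None)` is False.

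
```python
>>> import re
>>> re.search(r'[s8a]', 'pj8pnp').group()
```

'8'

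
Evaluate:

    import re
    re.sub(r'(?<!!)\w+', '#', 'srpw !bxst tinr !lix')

`(?!…)`/`(?<!…)` only lets a position through if the neighbouring text does NOT match; no characters are consumed.
Matches: at [0:4] → 'srpw'; at [7:10] → 'xst'; at [11:15] → 'tinr'; at [18:20] → 'ix'.
`sub` substitutes '#' at each match site.

'# !b# # !l#'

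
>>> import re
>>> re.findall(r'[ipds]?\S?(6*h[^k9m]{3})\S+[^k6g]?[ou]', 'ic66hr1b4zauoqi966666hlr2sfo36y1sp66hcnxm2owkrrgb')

This matches optionally one of [ipds], then optionally a non-whitespace character; then zero or more of the literal '6', then a literal 'h', then exactly 3 of any character except [k9m] (captured); then one or more of a non-whitespace character, then optionally any character except [k6g], then one of [ou].
Walking the string: at [0:43] match 'ic66hr1b4zauoqi966666hlr2sfo36y1sp66hcnxm2o', group 1 = '66hr1b'.
One capturing group, so `findall` returns just the captured substring from the one match — 1 in all.

['66hr1b']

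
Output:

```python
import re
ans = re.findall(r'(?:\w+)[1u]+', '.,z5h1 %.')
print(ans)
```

['z5h1']

This matches one or more of a word character (non-capturing group); then one or more of one of [1u].
Matches: at [2:6] → 'z5h1'.
No capturing groups, so `findall` returns the 1 full match string.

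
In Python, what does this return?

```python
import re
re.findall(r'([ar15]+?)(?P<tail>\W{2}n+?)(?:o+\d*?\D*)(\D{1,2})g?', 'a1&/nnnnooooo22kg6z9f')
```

[('a1', '&/nnnn', 'g')]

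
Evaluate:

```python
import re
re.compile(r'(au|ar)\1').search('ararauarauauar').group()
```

'arar'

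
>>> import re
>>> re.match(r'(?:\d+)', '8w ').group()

'8'

This matches one or more of a digit (non-capturing group).
`re.match` only tries the pattern at the start of the string.
The match spans [0:1] → '8'.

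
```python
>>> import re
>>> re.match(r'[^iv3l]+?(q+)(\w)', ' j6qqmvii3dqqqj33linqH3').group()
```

' j6qqm'

`re.match` won't scan ahead — the pattern has to work from the very first character.
The match spans [0:6] → ' j6qqm'.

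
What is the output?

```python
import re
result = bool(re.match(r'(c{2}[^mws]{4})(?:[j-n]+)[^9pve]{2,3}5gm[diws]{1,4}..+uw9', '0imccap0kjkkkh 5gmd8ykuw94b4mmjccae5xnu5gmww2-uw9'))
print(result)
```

False

The pattern matches exactly 2 of a literal 'c', then exactly 4 of any character except [mws] (captured); then one or more of a character in [j-n] (non-capturing group); then 2 to 3 of any character except [9pve]; then the literal '5gm', then 1 to 4 of one of [diws]; then any character, then one or more of any character, then the literal 'uw9'.
With `match`, the pattern is implicitly anchored at the beginning.
Here position 0 doesn't satisfy it, so the call returns None, and `bool(None)` is False.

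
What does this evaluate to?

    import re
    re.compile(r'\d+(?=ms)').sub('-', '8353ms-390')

Because the assertion is zero-width, the text it checks is not consumed and won't appear in the result.
Matches: at [0:4] → '8353'.
Every occurrence is swapped for '-'.

'-ms-390'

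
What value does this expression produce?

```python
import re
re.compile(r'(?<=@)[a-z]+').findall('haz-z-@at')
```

The `(?=…)`/`(?<=…)` assertion just peeks at neighbouring text; it doesn't advance the match position.
Scanning left to right: at [7:9] → 'at'.
No capturing groups, so `findall` returns the 1 full match string.

['at']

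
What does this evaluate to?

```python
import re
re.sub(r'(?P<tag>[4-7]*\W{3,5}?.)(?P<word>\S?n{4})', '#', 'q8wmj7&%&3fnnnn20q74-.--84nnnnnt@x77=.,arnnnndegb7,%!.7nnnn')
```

'q8wmj#20q#nt@x#degb#'

Every occurrence is swapped for '#'.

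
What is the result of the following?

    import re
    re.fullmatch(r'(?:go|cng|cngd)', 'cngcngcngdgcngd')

None

`re.fullmatch` requires the pattern to consume the entire string.
Here there's no way to consume every character, so the call returns None.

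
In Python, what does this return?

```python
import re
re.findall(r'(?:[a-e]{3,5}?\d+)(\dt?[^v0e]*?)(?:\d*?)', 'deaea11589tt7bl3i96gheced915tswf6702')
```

Pattern: 3 to 5 of a character in [a-e] (lazy), then one or more of a digit (non-capturing group); then a digit, then optionally the literal 't', then zero or more of any character except [v0e] (lazy) (captured); then zero or more of a digit (lazy) (non-capturing group).
A `+?`/`*?`/`{m,n}?` starts at its minimum and grows only as far as needed for what follows to match.
Scanning left to right: at [0:11] match 'deaea11589t', group 1 = '9t'; at [21:29] match 'eced915t', group 1 = '5t'.
One capturing group, so `findall` returns just the captured substring from each match — 2 in all.

['9t', '5t']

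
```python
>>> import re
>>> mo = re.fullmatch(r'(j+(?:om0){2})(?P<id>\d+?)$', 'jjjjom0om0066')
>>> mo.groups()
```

('jjjjom0om0', '066')

The pattern matches one or more of the literal 'j', then the literal 'om0' repeated 2 times (captured); then one or more of a digit (lazy) (captured as 'id'); then anchored at the end.
`re.fullmatch` is like wrapping the pattern in `^…$` (in single-line mode).
The match spans [0:13] → 'jjjjom0om0066'.
Captured: group 1 = 'jjjjom0om0', group 2 = '066'.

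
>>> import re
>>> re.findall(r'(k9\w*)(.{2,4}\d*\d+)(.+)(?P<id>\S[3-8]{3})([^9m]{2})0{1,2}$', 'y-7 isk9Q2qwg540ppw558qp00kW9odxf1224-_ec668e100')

Pattern: the literal 'k9', then zero or more of a word character (captured); then 2 to 4 of any character, then zero or more of a digit, then one or more of a digit (captured); then one or more of any character (captured); then a non-whitespace character, then exactly 3 of a character in [3-8] (captured as 'id'); then exactly 2 of any character except [9m] (captured); then 1 to 2 of a literal '0'; then anchored at the end.
Scanning left to right: at [6:48] match 'k9Q2qwg540ppw558qp00kW9odxf1224-_ec668e100', groups = ('k9Q2qwg540ppw558qp00kW9odxf1', '224', '-_e', 'c668', 'e1').
With 5 capturing groups, `findall` returns a 5-tuple per match.

[('k9Q2qwg540ppw558qp00kW9odxf1', '224', '-_e', 'c668', 'e1')]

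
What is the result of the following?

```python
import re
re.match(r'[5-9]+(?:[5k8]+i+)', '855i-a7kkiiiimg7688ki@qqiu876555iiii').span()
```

With `match`, the pattern is implicitly anchored at the beginning.
The match spans [0:4] → '855i'.

(0, 4)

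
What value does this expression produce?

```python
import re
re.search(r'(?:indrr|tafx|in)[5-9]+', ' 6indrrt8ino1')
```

`search` walks the string left to right and returns the first match it finds.
Here no position works, so the call returns None.

None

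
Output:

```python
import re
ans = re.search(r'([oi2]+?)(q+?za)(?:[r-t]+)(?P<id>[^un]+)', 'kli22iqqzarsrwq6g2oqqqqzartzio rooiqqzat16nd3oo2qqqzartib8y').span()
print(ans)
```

Pattern: one or more of one of [oi2] (lazy) (captured); then one or more of a literal 'q' (lazy), then the literal 'za' (captured); then one or more of a character in [r-t] (non-capturing group); then one or more of any character except [un] (captured as 'id').
Unlike `match`, `search` isn't anchored — it looks for the pattern anywhere in the string.
The match spans [2:42] → 'i22iqqzarsrwq6g2oqqqqzartzio rooiqqzat16'.
Captured: group 1 = 'i22i', group 2 = 'qqza', group 3 = 'wq6g2oqqqqzartzio rooiqqzat16'.

(2, 42)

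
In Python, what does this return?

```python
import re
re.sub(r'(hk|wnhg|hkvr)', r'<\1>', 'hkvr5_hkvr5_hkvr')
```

'<hk>vr5_<hk>vr5_<hk>vr'

Alternation isn't longest-match — the leftmost alternative that fits at this position is chosen.
`\1` in the replacement pulls in group 1's text for each match.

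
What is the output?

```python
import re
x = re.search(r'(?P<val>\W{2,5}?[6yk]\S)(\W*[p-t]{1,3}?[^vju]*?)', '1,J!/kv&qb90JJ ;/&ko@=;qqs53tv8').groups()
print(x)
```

This matches 2 to 5 of a non-word character (lazy), then one of [6yk], then a non-whitespace character (captured as 'val'); then zero or more of a non-word character, then 1 to 3 of a character in [p-t] (lazy), then zero or more of any character except [vju] (lazy) (captured).
Lazy quantifiers expand one character at a time until the remainder of the pattern can match.
`re.search` tries every starting position until one works.
The match spans [3:9] → '!/kv&q'.
Captured: group 1 = '!/kv', group 2 = '&q'.

('!/kv', '&q')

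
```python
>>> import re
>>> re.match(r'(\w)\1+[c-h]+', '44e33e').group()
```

A backreference is literal: `\1` must see the identical characters the first group matched.
`re.match` only tries the pattern at the start of the string.
The match spans [0:3] → '44e'.
Captured: group 1 = '4'.

'44e'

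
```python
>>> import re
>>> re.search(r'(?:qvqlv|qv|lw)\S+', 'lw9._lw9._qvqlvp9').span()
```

The match spans [0:17] → 'lw9._lw9._qvqlvp9'.

(0, 17)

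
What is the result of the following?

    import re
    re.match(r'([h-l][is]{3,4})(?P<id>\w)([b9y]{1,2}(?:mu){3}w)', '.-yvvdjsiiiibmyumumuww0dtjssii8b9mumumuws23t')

Pattern: a character in [h-l], then 3 to 4 of one of [is] (captured); then a word character (captured as 'id'); then 1 to 2 of one of [b9y], then the literal 'mu' repeated 3 times, then a literal 'w' (captured).
With `match`, the pattern is implicitly anchored at the beginning.
Here the pattern fails at index 0, so the call returns None.

None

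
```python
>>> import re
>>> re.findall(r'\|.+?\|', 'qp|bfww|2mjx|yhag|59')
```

The `?` after the quantifier makes it lazy — it takes as little as possible before letting the rest of the pattern try.
No capturing groups, so `findall` returns the 2 full match strings.

['|bfww|', '|yhag|']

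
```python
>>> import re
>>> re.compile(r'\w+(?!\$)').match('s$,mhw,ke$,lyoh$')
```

Because the assertion is negative and zero-width, positions next to the forbidden text are skipped.
With `match`, the pattern is implicitly anchored at the beginning.
Here the pattern fails at index 0, so the call returns None.

None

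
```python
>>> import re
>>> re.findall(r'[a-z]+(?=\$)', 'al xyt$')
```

['xyt']

The positive lookaround only admits positions where the adjacent text matches; those characters stay outside the span.
Scanning left to right: at [3:6] → 'xyt'.
Since nothing is captured, `findall` lists the 1 matched substring directly.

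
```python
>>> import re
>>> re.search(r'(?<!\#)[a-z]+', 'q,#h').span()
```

A negative assertion filters positions out without eating any characters.
`re.search` scans for the first position where the pattern succeeds.
The match spans [0:1] → 'q'.

(0, 1)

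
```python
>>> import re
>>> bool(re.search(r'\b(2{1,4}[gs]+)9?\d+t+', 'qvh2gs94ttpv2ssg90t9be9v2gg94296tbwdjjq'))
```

False

Here the pattern never matches, so the call returns None, and `bool(None)` is False.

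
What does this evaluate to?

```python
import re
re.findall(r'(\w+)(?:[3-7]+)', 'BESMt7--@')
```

['BESMt']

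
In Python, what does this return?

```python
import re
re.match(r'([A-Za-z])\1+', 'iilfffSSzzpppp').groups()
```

After group 1 captures some text, `\1` only succeeds where that same text appears again.
`re.match` only tries the pattern at the start of the string.
The match spans [0:2] → 'ii'.
Captured: group 1 = 'i'.

('i',)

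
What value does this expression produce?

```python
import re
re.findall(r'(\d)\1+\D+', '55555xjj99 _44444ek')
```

['5', '9', '4']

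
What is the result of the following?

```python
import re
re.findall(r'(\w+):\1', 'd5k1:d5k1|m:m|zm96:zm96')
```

The backreference `\1` re-matches whatever the first group consumed, character for character.
Scanning left to right: at [0:9] match 'd5k1:d5k1', group 1 = 'd5k1'; at [10:13] match 'm:m', group 1 = 'm'; at [14:23] match 'zm96:zm96', group 1 = 'zm96'.
`findall` collects group 1 from each match (3 total).

['d5k1', 'm', 'zm96']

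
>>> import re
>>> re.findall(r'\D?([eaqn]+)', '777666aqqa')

['qqa']

Pattern: optionally a non-digit; then one or more of one of [eaqn] (captured).
Walking the string: at [6:10] match 'aqqa', group 1 = 'qqa'.
With a single group, `findall` returns only what that group captured — 1 item.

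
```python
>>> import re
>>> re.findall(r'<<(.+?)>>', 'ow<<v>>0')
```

Scanning left to right: at [2:7] match '<<v>>', group 1 = 'v'.
Because there's exactly one group, `findall` drops the full match and keeps group 1 from the one hit.

['v']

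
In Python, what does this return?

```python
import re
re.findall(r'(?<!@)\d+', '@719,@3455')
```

Because the assertion is negative and zero-width, positions next to the forbidden text are skipped.
Walking the string: at [2:4] → '19'; at [7:10] → '455'.
Since nothing is captured, `findall` lists the 2 matched substrings directly.

['19', '455']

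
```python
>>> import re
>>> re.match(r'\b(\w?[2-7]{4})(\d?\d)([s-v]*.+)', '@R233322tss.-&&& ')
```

`re.match` only tries the pattern at the start of the string.
Here the pattern fails at index 0, so the call returns None.

None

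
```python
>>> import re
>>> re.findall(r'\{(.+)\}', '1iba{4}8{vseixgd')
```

['4']

`findall` collects group 1 from the one match (1 total).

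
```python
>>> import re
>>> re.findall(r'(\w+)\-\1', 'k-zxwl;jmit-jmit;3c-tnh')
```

`\1` is not a pattern — it's the concrete string captured by group 1, re-applied verbatim.
`findall` collects group 1 from the one match (1 total).

['jmit']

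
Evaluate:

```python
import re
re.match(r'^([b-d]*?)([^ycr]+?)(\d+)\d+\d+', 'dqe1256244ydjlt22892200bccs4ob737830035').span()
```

(0, 10)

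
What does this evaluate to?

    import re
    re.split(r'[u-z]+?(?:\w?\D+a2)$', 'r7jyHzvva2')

This matches one or more of a character in [u-z] (lazy); then optionally a word character, then one or more of a non-digit, then the literal 'a2' (non-capturing group); then anchored at the end.
Matches to split on: at [3:10] → 'yHzvva2'.
The string is cut at each match, leaving 2 pieces.

['r7j', '']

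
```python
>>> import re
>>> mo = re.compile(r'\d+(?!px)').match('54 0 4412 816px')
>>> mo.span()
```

`re.match` only tries the pattern at the start of the string.
The match spans [0:2] → '54'.

(0, 2)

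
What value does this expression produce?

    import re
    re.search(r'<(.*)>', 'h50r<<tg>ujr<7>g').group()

'<<tg>ujr<7>'

The match spans [4:15] → '<<tg>ujr<7>'.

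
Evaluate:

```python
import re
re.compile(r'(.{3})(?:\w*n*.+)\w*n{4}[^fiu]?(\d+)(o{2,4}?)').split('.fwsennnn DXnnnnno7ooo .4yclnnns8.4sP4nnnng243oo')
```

['', '.fw', '243', 'oo', '']

The pattern matches exactly 3 of any character (captured); then zero or more of a word character, then zero or more of a literal 'n', then one or more of any character (non-capturing group); then zero or more of a word character, then exactly 4 of the literal 'n', then optionally any character except [fiu]; then one or more of a digit (captured); then 2 to 4 of a literal 'o' (lazy) (captured).
Matches to split on: at [0:48] → '.fwsennnn DXnnnnno7ooo .4yclnnns8.4sP4nnnng243oo'.
With a capturing group present, the delimiter's captured portion is kept in the result list.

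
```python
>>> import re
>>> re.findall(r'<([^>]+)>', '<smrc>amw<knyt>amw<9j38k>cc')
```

['smrc', 'knyt', '9j38k']

Walking the string: at [0:6] match '<smrc>', group 1 = 'smrc'; at [9:15] match '<knyt>', group 1 = 'knyt'; at [18:25] match '<9j38k>', group 1 = '9j38k'.
`findall` collects group 1 from each match (3 total).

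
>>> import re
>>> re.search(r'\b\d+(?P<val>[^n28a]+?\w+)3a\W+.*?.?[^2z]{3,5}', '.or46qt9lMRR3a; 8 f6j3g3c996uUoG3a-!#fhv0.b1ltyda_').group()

'8 f6j3g3c996uUoG3a-!#fhv0.b'

With the lazy modifier that quantifier settles for the fewest repetitions that let the rest of the pattern succeed (the atoms after it are unaffected and can still be greedy).
The match spans [16:43] → '8 f6j3g3c996uUoG3a-!#fhv0.b'.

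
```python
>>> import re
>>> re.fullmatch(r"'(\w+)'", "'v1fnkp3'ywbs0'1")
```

`re.fullmatch` requires the pattern to consume the entire string.
Here the string isn't matched end-to-end, so the call returns None.

None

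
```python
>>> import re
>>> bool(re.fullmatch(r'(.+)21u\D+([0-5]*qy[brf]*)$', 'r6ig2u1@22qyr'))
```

False

This matches one or more of any character (captured); then the literal '21u', then one or more of a non-digit; then zero or more of a character in [0-5], then the literal 'qy', then zero or more of one of [brf] (captured); then anchored at the end.
`fullmatch` succeeds only if the pattern covers the string from start to end.
Here there's no way to consume every character, so the call returns None, and `bool(None)` is False.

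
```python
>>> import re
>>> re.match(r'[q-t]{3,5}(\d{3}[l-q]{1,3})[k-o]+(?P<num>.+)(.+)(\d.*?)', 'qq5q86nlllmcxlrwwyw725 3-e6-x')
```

None

This matches 3 to 5 of a character in [q-t]; then exactly 3 of a digit, then 1 to 3 of a character in [l-q] (captured); then one or more of a character in [k-o]; then one or more of any character (captured as 'num'); then one or more of any character (captured); then a digit, then zero or more of any character (lazy) (captured).
`match` is anchored at position 0; if the pattern doesn't fit there, it returns None.
Here position 0 doesn't satisfy it, so the call returns None.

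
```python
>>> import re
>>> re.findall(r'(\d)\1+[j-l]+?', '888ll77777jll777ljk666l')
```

`\1` has to match the exact text group 1 already captured.
Scanning left to right: at [0:4] match '888l', group 1 = '8'; at [5:11] match '77777j', group 1 = '7'; at [13:17] match '777l', group 1 = '7'; at [19:23] match '666l', group 1 = '6'.
One capturing group, so `findall` returns just the captured substring from each match — 4 in all.

['8', '7', '7', '6']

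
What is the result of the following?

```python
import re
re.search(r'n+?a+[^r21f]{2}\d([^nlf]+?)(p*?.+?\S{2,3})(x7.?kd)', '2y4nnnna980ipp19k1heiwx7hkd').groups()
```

('i', 'pp19k1heiw', 'x7hkd')

The match spans [3:27] → 'nnnna980ipp19k1heiwx7hkd'.
Captured: group 1 = 'i', group 2 = 'pp19k1heiw', group 3 = 'x7hkd'.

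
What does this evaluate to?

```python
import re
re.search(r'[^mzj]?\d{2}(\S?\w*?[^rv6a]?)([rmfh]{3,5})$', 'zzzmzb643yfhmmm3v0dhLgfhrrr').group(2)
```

Pattern: optionally any character except [mzj], then exactly 2 of a digit; then optionally a non-whitespace character, then zero or more of a word character (lazy), then optionally any character except [rv6a] (captured); then 3 to 5 of one of [rmfh] (captured); then anchored at the end.
`re.search` tries every starting position until one works.
The match spans [5:27] → 'b643yfhmmm3v0dhLgfhrrr'.
Captured: group 1 = '3yfhmmm3v0dhLg', group 2 = 'fhrrr'.

'fhrrr'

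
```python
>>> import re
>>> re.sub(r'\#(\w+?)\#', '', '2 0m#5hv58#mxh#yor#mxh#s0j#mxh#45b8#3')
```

'2 0mmxhmxhmxh3'

Every occurrence is swapped for ''.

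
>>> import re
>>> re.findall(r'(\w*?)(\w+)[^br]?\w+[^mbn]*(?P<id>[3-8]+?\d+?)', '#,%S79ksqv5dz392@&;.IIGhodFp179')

[('', 'S79ksqv5dz39', '79')]

Pattern: zero or more of a word character (lazy) (captured); then one or more of a word character (captured); then optionally any character except [br], then one or more of a word character, then zero or more of any character except [mbn]; then one or more of a character in [3-8] (lazy), then one or more of a digit (lazy) (captured as 'id').
Scanning left to right: at [3:31] match 'S79ksqv5dz392@&;.IIGhodFp179', groups = ('', 'S79ksqv5dz39', '79').
`findall` packs the 3 group values into a tuple for every match.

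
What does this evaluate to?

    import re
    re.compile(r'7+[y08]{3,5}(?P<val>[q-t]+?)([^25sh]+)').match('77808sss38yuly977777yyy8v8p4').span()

(0, 28)

`re.match` won't scan ahead — the pattern has to work from the very first character.
The match spans [0:28] → '77808sss38yuly977777yyy8v8p4'.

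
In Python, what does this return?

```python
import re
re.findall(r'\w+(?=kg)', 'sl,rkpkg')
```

The positive lookaround only admits positions where the adjacent text matches; those characters stay outside the span.
No capturing groups, so `findall` returns the 1 full match string.

['rkp']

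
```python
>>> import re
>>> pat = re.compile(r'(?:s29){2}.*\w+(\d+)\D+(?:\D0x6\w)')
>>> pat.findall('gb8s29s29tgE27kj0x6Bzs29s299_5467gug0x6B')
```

The pattern matches the literal 's29' repeated 2 times, then zero or more of any character; then one or more of a word character; then one or more of a digit (captured); then one or more of a non-digit; then a non-digit, then the literal '0x6', then a word character (non-capturing group).
With a single group, `findall` returns only what that group captured — 1 item.

['7']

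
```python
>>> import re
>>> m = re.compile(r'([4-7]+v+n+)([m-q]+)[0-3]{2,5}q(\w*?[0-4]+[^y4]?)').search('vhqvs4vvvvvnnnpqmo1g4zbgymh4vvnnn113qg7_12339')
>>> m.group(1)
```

'4vvnn'

The match spans [27:45] → '4vvnnn113qg7_12339'.
Captured: group 1 = '4vvnn', group 2 = 'n', group 3 = 'g7_12339'.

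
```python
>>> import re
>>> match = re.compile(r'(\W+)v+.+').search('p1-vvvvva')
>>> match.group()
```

The pattern matches one or more of a non-word character (captured); then one or more of a literal 'v', then one or more of any character.
`re.search` tries every starting position until one works.
The match spans [2:9] → '-vvvvva'.
Captured: group 1 = '-'.

'-vvvvva'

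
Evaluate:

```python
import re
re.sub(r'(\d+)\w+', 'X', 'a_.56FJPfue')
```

'a_.X'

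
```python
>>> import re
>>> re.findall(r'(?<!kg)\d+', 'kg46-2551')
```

['6', '2551']

`(?!…)`/`(?<!…)` only lets a position through if the neighbouring text does NOT match; no characters are consumed.
Walking the string: at [3:4] → '6'; at [5:9] → '2551'.
With no groups in the pattern, `findall` gives back each whole match — 2 here.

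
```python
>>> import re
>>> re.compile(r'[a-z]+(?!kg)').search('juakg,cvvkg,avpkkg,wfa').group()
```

`(?!…)`/`(?<!…)` only lets a position through if the neighbouring text does NOT match; no characters are consumed.
Unlike `match`, `search` isn't anchored — it looks for the pattern anywhere in the string.
The match spans [0:5] → 'juakg'.

'juakg'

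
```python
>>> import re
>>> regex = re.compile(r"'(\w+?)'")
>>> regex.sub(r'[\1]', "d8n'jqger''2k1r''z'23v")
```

'd8n[jqger][2k1r][z]23v'

Matches: at [3:10] → "'jqger'"; at [10:16] → "'2k1r'"; at [16:19] → "'z'".
`\1` in the replacement pulls in group 1's text for each match.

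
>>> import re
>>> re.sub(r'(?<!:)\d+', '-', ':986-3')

':9---'

The negative lookaround is zero-width — it rules out positions where the adjacent text would match, without consuming anything.
`sub` substitutes '-' at each match site.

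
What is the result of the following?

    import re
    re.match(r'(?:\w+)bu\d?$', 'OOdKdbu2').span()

This matches one or more of a word character (non-capturing group); then the literal 'bu', then optionally a digit; then anchored at the end.
`match` is anchored at position 0; if the pattern doesn't fit there, it returns None.
The match spans [0:8] → 'OOdKdbu2'.

(0, 8)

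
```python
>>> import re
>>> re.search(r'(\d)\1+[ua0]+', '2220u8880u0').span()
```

(0, 5)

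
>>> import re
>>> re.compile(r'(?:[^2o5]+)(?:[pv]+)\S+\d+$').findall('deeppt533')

With no groups in the pattern, `findall` gives back each whole match — 1 here.

['deeppt533']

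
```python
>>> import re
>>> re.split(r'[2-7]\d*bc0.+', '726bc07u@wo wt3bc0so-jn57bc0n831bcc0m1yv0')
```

['', '']

This matches a character in [2-7], then zero or more of a digit, then the literal 'bc0'; then one or more of any character.
The string is cut at each match, leaving 2 pieces.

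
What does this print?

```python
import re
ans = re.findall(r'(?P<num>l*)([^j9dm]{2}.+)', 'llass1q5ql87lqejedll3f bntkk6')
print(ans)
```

Pattern: zero or more of a literal 'l' (captured as 'num'); then exactly 2 of any character except [j9dm], then one or more of any character (captured).
Multiple groups make `findall` return tuples — one 2-tuple for the one match.

[('ll', 'ass1q5ql87lqejedll3f bntkk6')]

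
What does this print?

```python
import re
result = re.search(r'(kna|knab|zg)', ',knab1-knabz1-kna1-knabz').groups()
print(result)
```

('kna',)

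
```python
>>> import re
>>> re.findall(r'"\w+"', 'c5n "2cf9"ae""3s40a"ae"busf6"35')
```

['"2cf9"', '"3s40a"', '"busf6"']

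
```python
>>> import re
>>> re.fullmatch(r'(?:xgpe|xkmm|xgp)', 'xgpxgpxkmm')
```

For `fullmatch`, every character of the input must be accounted for by the pattern.
Here the pattern can't cover the whole string, so the call returns None.

None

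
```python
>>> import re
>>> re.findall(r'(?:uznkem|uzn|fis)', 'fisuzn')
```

['fis', 'uzn']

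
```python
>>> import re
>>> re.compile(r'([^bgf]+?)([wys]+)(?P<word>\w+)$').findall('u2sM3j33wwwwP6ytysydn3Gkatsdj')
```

[('u2', 's', 'M3j33wwwwP6ytysydn3Gkatsdj')]

This matches one or more of any character except [bgf] (lazy) (captured); then one or more of one of [wys] (captured); then one or more of a word character (captured as 'word'); then anchored at the end.
Lazy quantifiers expand one character at a time until the remainder of the pattern can match.
Walking the string: at [0:29] match 'u2sM3j33wwwwP6ytysydn3Gkatsdj', groups = ('u2', 's', 'M3j33wwwwP6ytysydn3Gkatsdj').
3 groups means the one result is a tuple of 3 captured strings — 1 here.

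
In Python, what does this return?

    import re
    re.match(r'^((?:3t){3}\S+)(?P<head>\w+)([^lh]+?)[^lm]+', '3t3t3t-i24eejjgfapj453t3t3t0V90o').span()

(0, 32)

`re.match` only tries the pattern at the start of the string.
The match spans [0:32] → '3t3t3t-i24eejjgfapj453t3t3t0V90o'.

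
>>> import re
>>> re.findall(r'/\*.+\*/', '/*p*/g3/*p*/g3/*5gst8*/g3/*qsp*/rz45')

['/*p*/g3/*p*/g3/*5gst8*/g3/*qsp*/']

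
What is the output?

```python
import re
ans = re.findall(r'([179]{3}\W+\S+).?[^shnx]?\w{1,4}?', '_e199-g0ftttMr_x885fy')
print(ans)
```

['199-g0ftttMr_x885f']

Pattern: exactly 3 of one of [179], then one or more of a non-word character, then one or more of a non-whitespace character (captured); then optionally any character, then optionally any character except [shnx], then 1 to 4 of a word character (lazy).
With a single group, `findall` returns only what that group captured — 1 item.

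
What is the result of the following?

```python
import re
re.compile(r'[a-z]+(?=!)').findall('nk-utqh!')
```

['utqh']

The positive lookaround only admits positions where the adjacent text matches; those characters stay outside the span.
Scanning left to right: at [3:7] → 'utqh'.
`findall` yields the raw match text (1 of them) because the pattern has no groups.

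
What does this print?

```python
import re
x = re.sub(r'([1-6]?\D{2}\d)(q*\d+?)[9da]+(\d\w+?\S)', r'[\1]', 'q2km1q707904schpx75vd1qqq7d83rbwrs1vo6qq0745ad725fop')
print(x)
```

q[2km1]chpx7[5vd1]bwrs[1vo6]fop

The pattern matches optionally a character in [1-6], then exactly 2 of a non-digit, then a digit (captured); then zero or more of a literal 'q', then one or more of a digit (lazy) (captured); then one or more of one of [9da]; then a digit, then one or more of a word character (lazy), then a non-whitespace character (captured).
Because the quantifier is non-greedy, it stops expanding at the earliest point where the rest of the pattern can succeed.
Matches: at [1:13] → '2km1q707904s'; at [18:30] → '5vd1qqq7d83r'; at [34:49] → '1vo6qq0745ad725'.
`\1` in the replacement pulls in group 1's text for each match.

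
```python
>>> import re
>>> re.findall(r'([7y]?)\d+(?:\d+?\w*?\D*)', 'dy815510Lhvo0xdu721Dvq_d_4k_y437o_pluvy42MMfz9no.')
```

The `?` after the quantifier makes it lazy — it takes as little as possible before letting the rest of the pattern try.
Because there's exactly one group, `findall` drops the full match and keeps group 1 from each hit.

['y', '7', 'y', '']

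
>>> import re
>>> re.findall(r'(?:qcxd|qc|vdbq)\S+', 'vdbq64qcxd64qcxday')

['vdbq64qcxd64qcxday']

Scanning left to right: at [0:18] → 'vdbq64qcxd64qcxday'.
`findall` yields the raw match text (1 of them) because the pattern has no groups.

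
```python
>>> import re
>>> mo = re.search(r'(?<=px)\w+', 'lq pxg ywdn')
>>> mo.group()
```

The `(?=…)`/`(?<=…)` assertion just peeks at neighbouring text; it doesn't advance the match position.
The match spans [5:6] → 'g'.

'g'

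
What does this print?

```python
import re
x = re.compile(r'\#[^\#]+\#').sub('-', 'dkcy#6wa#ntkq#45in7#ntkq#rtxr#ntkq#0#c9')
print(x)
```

dkcy-ntkq-ntkq-ntkq-c9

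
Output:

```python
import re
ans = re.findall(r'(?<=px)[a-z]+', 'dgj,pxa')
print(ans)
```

The lookaround is zero-width — it requires the adjacent text to match without consuming it, so the asserted text isn't part of the match.
With no groups in the pattern, `findall` gives back each whole match — 1 here.

['a']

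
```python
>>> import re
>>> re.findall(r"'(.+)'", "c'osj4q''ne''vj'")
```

Scanning left to right: at [1:16] match "'osj4q''ne''vj'", group 1 = "osj4q''ne''vj".
One capturing group, so `findall` returns just the captured substring from the one match — 1 in all.

["osj4q''ne''vj"]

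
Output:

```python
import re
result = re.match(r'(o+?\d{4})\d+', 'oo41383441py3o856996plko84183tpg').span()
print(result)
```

With `match`, the pattern is implicitly anchored at the beginning.
The match spans [0:10] → 'oo41383441'.

(0, 10)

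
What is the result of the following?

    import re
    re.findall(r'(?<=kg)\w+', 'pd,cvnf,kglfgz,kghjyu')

['lfgz', 'hjyu']

The positive lookaround only admits positions where the adjacent text matches; those characters stay outside the span.
Matches: at [10:14] → 'lfgz'; at [17:21] → 'hjyu'.
Since nothing is captured, `findall` lists the 2 matched substrings directly.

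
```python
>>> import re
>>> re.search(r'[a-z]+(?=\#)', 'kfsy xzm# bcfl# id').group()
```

'xzm'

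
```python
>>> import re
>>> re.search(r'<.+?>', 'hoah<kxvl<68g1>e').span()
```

`search` walks the string left to right and returns the first match it finds.
The match spans [4:15] → '<kxvl<68g1>'.

(4, 15)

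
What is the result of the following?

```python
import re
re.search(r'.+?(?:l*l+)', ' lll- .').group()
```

' lll'

Pattern: one or more of any character (lazy); then zero or more of a literal 'l', then one or more of a literal 'l' (non-capturing group).
The match spans [0:4] → ' lll'.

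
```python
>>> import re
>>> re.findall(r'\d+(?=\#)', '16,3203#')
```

The lookaround is zero-width — it requires the adjacent text to match without consuming it, so the asserted text isn't part of the match.
`findall` yields the raw match text (1 of them) because the pattern has no groups.

['3203']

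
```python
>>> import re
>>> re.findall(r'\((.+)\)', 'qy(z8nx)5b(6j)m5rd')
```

`findall` collects group 1 from the one match (1 total).

['z8nx)5b(6j']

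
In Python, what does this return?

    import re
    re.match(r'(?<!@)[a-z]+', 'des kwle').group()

'des'

`re.match` only tries the pattern at the start of the string.
The match spans [0:3] → 'des'.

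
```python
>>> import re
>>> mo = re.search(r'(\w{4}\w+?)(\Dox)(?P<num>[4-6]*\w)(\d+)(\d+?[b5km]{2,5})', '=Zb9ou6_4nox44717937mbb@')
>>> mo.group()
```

'Zb9ou6_4nox44717937mbb'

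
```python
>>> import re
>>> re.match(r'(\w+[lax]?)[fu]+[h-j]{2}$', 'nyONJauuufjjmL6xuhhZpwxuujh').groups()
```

The match spans [0:27] → 'nyONJauuufjjmL6xuhhZpwxuujh'.
Captured: group 1 = 'nyONJauuufjjmL6xuhhZpwxu'.

('nyONJauuufjjmL6xuhhZpwxu',)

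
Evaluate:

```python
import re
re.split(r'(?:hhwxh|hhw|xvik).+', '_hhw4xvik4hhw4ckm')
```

The string is cut at each match, leaving 2 pieces.

['_', '']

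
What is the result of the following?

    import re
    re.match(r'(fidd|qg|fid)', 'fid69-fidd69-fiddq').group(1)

The match spans [0:3] → 'fid'.
Captured: group 1 = 'fid'.

'fid'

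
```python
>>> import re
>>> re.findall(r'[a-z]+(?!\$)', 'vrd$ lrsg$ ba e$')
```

['vr', 'lrs', 'ba']

Because the assertion is negative and zero-width, positions next to the forbidden text are skipped.
Scanning left to right: at [0:2] → 'vr'; at [5:8] → 'lrs'; at [11:13] → 'ba'.
With no groups in the pattern, `findall` gives back each whole match — 3 here.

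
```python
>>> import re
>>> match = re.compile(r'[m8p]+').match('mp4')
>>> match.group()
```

'mp'

`re.match` only tries the pattern at the start of the string.
The match spans [0:2] → 'mp'.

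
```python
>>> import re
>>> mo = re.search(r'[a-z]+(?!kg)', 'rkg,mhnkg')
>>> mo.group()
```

'rkg'

Because the assertion is negative and zero-width, positions next to the forbidden text are skipped.
The match spans [0:3] → 'rkg'.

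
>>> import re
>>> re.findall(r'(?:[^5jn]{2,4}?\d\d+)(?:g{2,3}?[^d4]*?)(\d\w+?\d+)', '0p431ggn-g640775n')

['640775']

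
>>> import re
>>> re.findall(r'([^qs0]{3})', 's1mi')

This matches exactly 3 of any character except [qs0] (captured).
One capturing group, so `findall` returns just the captured substring from the one match — 1 in all.

['1mi']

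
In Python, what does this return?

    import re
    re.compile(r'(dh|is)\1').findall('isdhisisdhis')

['is']

A backreference is literal: `\1` must see the identical characters the first group matched.
With a single group, `findall` returns only what that group captured — 1 item.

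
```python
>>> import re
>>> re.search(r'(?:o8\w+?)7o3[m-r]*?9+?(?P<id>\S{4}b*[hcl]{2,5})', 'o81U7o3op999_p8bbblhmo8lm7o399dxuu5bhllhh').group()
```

'o81U7o3op999_p8bbblh'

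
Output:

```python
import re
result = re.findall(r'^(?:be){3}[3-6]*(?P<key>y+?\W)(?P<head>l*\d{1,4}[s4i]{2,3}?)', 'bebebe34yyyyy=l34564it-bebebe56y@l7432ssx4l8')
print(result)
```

With 2 capturing groups, `findall` returns a 2-tuple per match.

[('yyyyy=', 'l34564i')]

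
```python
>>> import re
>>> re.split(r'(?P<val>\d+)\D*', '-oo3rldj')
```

['-oo', '3', '']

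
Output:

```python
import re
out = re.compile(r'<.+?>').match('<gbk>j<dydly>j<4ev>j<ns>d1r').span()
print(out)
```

With `match`, the pattern is implicitly anchored at the beginning.
The match spans [0:5] → '<gbk>'.

(0, 5)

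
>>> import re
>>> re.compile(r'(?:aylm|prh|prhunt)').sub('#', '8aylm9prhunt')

'8#9#unt'

The regex engine tests alternatives in the order written; an earlier branch that matches wins even if a later one would match more.
Matches: at [1:5] → 'aylm'; at [6:9] → 'prh'.
`sub` substitutes '#' at each match site.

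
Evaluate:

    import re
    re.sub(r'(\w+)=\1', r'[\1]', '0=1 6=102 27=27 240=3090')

A backreference is literal: `\1` must see the identical characters the first group matched.
The replacement refers to a captured group, so each match is rewritten using its own captured text.

'0=1 6=102 [27] 240=3090'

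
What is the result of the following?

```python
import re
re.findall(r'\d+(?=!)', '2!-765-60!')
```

['2', '60']

Because the assertion is zero-width, the text it checks is not consumed and won't appear in the result.
`findall` yields the raw match text (2 of them) because the pattern has no groups.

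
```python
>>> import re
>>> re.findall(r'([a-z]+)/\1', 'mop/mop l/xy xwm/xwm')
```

['mop', 'xwm']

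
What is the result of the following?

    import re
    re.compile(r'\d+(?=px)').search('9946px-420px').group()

Because the assertion is zero-width, the text it checks is not consumed and won't appear in the result.
`re.search` tries every starting position until one works.
The match spans [0:4] → '9946'.

'9946'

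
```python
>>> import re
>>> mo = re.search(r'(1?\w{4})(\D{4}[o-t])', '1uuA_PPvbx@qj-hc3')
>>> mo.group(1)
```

'A_PP'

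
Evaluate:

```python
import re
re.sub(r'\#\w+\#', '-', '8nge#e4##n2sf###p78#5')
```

'8nge--#-5'

Matches: at [4:8] → '#e4#'; at [8:14] → '#n2sf#'; at [15:20] → '#p78#'.
Every occurrence is swapped for '-'.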